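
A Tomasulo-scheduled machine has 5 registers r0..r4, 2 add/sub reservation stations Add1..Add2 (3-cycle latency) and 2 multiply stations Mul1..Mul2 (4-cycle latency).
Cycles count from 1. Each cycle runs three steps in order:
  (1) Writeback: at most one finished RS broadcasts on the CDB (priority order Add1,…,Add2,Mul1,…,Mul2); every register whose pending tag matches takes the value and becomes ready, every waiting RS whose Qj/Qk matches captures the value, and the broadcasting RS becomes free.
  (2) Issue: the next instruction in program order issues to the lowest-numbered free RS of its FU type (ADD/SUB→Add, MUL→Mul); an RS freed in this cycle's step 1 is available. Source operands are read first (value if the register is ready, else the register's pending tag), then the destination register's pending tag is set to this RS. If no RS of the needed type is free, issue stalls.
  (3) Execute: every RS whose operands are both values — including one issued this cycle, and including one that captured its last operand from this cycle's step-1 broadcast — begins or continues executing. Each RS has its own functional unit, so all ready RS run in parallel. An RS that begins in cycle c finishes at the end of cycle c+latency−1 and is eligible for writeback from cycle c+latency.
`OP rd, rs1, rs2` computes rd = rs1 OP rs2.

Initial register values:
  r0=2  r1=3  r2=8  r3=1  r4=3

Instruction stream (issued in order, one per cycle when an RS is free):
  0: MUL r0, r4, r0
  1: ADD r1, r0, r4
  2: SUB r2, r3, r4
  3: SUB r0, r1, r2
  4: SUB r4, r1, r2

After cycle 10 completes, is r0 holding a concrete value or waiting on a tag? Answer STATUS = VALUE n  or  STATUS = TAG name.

STATUS = TAG Add2

c1: issue MUL r0<-Mul1 | r0:Mul1,r1:3,r2:8,r3:1,r4:3
c2: issue ADD r1<-Add1 | r0:Mul1,r1:Add1,r2:8,r3:1,r4:3
c3: issue SUB r2<-Add2 | r0:Mul1,r1:Add1,r2:Add2,r3:1,r4:3
c4: stall | r0:Mul1,r1:Add1,r2:Add2,r3:1,r4:3
c5: CDB Mul1=6; stall | r0:6,r1:Add1,r2:Add2,r3:1,r4:3
c6: CDB Add2=-2; issue SUB r0<-Add2 | r0:Add2,r1:Add1,r2:-2,r3:1,r4:3
c7: stall | r0:Add2,r1:Add1,r2:-2,r3:1,r4:3
c8: CDB Add1=9; issue SUB r4<-Add1 | r0:Add2,r1:9,r2:-2,r3:1,r4:Add1
c9: - | r0:Add2,r1:9,r2:-2,r3:1,r4:Add1
c10: - | r0:Add2,r1:9,r2:-2,r3:1,r4:Add1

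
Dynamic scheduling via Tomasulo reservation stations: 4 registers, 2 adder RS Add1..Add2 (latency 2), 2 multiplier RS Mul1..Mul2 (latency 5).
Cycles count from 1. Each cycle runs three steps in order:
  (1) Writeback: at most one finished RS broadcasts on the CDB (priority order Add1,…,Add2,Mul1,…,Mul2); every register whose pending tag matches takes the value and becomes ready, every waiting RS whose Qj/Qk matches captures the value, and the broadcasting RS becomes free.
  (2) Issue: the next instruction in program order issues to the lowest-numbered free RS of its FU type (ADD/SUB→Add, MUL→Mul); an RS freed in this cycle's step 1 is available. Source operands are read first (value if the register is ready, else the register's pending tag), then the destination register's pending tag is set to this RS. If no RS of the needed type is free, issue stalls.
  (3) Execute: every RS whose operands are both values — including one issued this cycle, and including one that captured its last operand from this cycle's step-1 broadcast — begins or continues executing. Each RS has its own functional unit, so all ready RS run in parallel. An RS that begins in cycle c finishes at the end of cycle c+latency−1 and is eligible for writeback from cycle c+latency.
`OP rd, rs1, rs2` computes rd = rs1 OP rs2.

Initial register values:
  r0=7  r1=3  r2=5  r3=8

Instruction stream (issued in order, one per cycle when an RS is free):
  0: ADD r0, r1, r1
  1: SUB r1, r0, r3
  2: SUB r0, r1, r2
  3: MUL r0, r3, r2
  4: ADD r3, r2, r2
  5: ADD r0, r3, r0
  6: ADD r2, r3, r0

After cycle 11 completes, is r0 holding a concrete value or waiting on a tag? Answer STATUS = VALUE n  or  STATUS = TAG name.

STATUS = VALUE 50

  c1: issue ADD r0<-Add1  regs: r0:Add1,r1:3,r2:5,r3:8
  c2: issue SUB r1<-Add2  regs: r0:Add1,r1:Add2,r2:5,r3:8
  c3: CDB Add1=6; issue SUB r0<-Add1  regs: r0:Add1,r1:Add2,r2:5,r3:8
  c4: issue MUL r0<-Mul1  regs: r0:Mul1,r1:Add2,r2:5,r3:8
  c5: CDB Add2=-2; issue ADD r3<-Add2  regs: r0:Mul1,r1:-2,r2:5,r3:Add2
  c6: stall  regs: r0:Mul1,r1:-2,r2:5,r3:Add2
  c7: CDB Add1=-7; issue ADD r0<-Add1  regs: r0:Add1,r1:-2,r2:5,r3:Add2
  c8: CDB Add2=10; issue ADD r2<-Add2  regs: r0:Add1,r1:-2,r2:Add2,r3:10
  c9: CDB Mul1=40  regs: r0:Add1,r1:-2,r2:Add2,r3:10
  c10: -  regs: r0:Add1,r1:-2,r2:Add2,r3:10
  c11: CDB Add1=50  regs: r0:50,r1:-2,r2:Add2,r3:10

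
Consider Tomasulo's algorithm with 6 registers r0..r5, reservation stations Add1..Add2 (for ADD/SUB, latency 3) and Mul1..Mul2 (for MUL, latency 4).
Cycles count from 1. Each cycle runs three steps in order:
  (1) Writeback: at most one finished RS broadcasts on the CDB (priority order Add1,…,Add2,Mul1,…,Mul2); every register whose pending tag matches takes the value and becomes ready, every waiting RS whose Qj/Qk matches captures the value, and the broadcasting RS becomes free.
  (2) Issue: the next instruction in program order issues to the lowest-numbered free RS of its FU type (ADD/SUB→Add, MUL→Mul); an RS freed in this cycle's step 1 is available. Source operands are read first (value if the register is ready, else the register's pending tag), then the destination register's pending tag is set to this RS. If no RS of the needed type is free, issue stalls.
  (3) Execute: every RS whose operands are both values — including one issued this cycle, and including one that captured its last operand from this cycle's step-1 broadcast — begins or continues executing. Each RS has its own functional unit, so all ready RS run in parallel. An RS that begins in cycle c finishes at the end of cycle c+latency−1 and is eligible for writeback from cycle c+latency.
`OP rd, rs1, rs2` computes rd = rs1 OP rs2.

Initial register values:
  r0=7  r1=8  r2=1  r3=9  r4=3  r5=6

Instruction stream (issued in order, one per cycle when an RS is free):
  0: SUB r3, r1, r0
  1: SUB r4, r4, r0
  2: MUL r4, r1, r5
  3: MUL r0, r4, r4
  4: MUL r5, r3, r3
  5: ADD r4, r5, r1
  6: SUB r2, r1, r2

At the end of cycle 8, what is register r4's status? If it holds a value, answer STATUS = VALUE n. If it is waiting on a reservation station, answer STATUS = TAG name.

cycle 1: issue SUB r3<-Add1 // r0:7,r1:8,r2:1,r3:Add1,r4:3,r5:6
cycle 2: issue SUB r4<-Add2 // r0:7,r1:8,r2:1,r3:Add1,r4:Add2,r5:6
cycle 3: issue MUL r4<-Mul1 // r0:7,r1:8,r2:1,r3:Add1,r4:Mul1,r5:6
cycle 4: CDB Add1=1; issue MUL r0<-Mul2 // r0:Mul2,r1:8,r2:1,r3:1,r4:Mul1,r5:6
cycle 5: CDB Add2=-4; stall // r0:Mul2,r1:8,r2:1,r3:1,r4:Mul1,r5:6
cycle 6: stall // r0:Mul2,r1:8,r2:1,r3:1,r4:Mul1,r5:6
cycle 7: CDB Mul1=48; issue MUL r5<-Mul1 // r0:Mul2,r1:8,r2:1,r3:1,r4:48,r5:Mul1
cycle 8: issue ADD r4<-Add1 // r0:Mul2,r1:8,r2:1,r3:1,r4:Add1,r5:Mul1

STATUS = TAG Add1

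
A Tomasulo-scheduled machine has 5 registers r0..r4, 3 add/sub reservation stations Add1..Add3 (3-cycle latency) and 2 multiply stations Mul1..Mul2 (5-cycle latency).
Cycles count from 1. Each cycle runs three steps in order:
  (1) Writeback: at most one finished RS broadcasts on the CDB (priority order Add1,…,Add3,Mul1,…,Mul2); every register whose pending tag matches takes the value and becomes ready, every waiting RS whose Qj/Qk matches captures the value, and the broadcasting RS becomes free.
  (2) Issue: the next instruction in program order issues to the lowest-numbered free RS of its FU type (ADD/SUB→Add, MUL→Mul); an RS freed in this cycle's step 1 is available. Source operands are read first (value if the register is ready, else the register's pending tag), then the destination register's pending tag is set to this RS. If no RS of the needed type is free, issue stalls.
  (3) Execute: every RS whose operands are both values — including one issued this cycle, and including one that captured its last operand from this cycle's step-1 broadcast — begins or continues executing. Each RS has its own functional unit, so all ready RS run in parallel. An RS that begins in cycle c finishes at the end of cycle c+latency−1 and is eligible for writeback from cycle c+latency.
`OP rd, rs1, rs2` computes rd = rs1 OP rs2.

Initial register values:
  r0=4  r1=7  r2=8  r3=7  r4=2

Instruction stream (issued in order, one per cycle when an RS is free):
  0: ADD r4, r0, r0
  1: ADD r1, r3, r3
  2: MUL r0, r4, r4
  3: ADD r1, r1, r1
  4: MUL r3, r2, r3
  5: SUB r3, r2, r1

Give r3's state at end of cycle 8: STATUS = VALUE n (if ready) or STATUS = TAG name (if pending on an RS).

cycle 1: issue ADD r4<-Add1 // r0:4,r1:7,r2:8,r3:7,r4:Add1
cycle 2: issue ADD r1<-Add2 // r0:4,r1:Add2,r2:8,r3:7,r4:Add1
cycle 3: issue MUL r0<-Mul1 // r0:Mul1,r1:Add2,r2:8,r3:7,r4:Add1
cycle 4: CDB Add1=8; issue ADD r1<-Add1 // r0:Mul1,r1:Add1,r2:8,r3:7,r4:8
cycle 5: CDB Add2=14; issue MUL r3<-Mul2 // r0:Mul1,r1:Add1,r2:8,r3:Mul2,r4:8
cycle 6: issue SUB r3<-Add2 // r0:Mul1,r1:Add1,r2:8,r3:Add2,r4:8
cycle 7: - // r0:Mul1,r1:Add1,r2:8,r3:Add2,r4:8
cycle 8: CDB Add1=28 // r0:Mul1,r1:28,r2:8,r3:Add2,r4:8

STATUS = TAG Add2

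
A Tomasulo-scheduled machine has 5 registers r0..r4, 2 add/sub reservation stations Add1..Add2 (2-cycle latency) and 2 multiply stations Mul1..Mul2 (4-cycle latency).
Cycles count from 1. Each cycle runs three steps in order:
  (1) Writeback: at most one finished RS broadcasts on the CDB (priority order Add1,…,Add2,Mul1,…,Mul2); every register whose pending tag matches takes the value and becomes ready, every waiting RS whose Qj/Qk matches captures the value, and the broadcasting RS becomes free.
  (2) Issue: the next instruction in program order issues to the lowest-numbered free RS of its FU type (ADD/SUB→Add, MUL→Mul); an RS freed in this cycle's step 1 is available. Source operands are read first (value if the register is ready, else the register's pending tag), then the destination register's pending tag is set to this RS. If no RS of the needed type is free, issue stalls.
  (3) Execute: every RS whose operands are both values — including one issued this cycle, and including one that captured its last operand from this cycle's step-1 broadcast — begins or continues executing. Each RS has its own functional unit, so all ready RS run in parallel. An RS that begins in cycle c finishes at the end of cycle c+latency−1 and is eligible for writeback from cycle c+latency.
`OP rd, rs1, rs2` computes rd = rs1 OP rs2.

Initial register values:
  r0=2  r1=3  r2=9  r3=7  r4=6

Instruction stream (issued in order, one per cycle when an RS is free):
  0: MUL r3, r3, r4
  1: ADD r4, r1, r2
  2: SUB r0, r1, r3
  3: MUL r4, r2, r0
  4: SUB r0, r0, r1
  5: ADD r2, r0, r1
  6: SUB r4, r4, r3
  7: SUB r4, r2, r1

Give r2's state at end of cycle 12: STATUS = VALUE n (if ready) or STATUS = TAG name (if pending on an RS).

STATUS = VALUE -39

cycle 1: issue MUL r3<-Mul1 // r0:2,r1:3,r2:9,r3:Mul1,r4:6
cycle 2: issue ADD r4<-Add1 // r0:2,r1:3,r2:9,r3:Mul1,r4:Add1
cycle 3: issue SUB r0<-Add2 // r0:Add2,r1:3,r2:9,r3:Mul1,r4:Add1
cycle 4: CDB Add1=12; issue MUL r4<-Mul2 // r0:Add2,r1:3,r2:9,r3:Mul1,r4:Mul2
cycle 5: CDB Mul1=42; issue SUB r0<-Add1 // r0:Add1,r1:3,r2:9,r3:42,r4:Mul2
cycle 6: stall // r0:Add1,r1:3,r2:9,r3:42,r4:Mul2
cycle 7: CDB Add2=-39; issue ADD r2<-Add2 // r0:Add1,r1:3,r2:Add2,r3:42,r4:Mul2
cycle 8: stall // r0:Add1,r1:3,r2:Add2,r3:42,r4:Mul2
cycle 9: CDB Add1=-42; issue SUB r4<-Add1 // r0:-42,r1:3,r2:Add2,r3:42,r4:Add1
cycle 10: stall // r0:-42,r1:3,r2:Add2,r3:42,r4:Add1
cycle 11: CDB Add2=-39; issue SUB r4<-Add2 // r0:-42,r1:3,r2:-39,r3:42,r4:Add2
cycle 12: CDB Mul2=-351 // r0:-42,r1:3,r2:-39,r3:42,r4:Add2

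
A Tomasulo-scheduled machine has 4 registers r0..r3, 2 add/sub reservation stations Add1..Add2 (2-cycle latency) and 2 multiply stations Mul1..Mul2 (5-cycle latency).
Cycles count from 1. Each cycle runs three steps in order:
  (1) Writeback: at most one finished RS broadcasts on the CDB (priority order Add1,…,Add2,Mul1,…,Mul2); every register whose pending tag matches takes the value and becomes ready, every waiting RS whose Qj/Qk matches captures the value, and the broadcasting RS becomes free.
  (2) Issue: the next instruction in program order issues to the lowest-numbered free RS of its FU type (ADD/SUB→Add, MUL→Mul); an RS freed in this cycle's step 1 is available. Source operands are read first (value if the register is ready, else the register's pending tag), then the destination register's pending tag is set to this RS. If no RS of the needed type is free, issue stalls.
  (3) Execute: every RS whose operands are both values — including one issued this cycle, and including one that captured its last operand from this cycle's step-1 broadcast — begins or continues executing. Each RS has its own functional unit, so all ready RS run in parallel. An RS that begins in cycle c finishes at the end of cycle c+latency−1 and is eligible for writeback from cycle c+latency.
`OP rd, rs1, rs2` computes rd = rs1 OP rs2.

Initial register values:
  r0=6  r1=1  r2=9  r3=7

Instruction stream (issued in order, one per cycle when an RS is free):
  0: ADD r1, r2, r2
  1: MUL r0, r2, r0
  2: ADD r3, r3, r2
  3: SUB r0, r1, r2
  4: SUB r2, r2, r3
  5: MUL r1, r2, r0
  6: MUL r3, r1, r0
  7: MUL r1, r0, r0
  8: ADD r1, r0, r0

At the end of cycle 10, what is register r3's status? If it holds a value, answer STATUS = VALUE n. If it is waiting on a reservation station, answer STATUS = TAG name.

cycle 1: issue ADD r1<-Add1 // r0:6,r1:Add1,r2:9,r3:7
cycle 2: issue MUL r0<-Mul1 // r0:Mul1,r1:Add1,r2:9,r3:7
cycle 3: CDB Add1=18; issue ADD r3<-Add1 // r0:Mul1,r1:18,r2:9,r3:Add1
cycle 4: issue SUB r0<-Add2 // r0:Add2,r1:18,r2:9,r3:Add1
cycle 5: CDB Add1=16; issue SUB r2<-Add1 // r0:Add2,r1:18,r2:Add1,r3:16
cycle 6: CDB Add2=9; issue MUL r1<-Mul2 // r0:9,r1:Mul2,r2:Add1,r3:16
cycle 7: CDB Add1=-7; stall // r0:9,r1:Mul2,r2:-7,r3:16
cycle 8: CDB Mul1=54; issue MUL r3<-Mul1 // r0:9,r1:Mul2,r2:-7,r3:Mul1
cycle 9: stall // r0:9,r1:Mul2,r2:-7,r3:Mul1
cycle 10: stall // r0:9,r1:Mul2,r2:-7,r3:Mul1

STATUS = TAG Mul1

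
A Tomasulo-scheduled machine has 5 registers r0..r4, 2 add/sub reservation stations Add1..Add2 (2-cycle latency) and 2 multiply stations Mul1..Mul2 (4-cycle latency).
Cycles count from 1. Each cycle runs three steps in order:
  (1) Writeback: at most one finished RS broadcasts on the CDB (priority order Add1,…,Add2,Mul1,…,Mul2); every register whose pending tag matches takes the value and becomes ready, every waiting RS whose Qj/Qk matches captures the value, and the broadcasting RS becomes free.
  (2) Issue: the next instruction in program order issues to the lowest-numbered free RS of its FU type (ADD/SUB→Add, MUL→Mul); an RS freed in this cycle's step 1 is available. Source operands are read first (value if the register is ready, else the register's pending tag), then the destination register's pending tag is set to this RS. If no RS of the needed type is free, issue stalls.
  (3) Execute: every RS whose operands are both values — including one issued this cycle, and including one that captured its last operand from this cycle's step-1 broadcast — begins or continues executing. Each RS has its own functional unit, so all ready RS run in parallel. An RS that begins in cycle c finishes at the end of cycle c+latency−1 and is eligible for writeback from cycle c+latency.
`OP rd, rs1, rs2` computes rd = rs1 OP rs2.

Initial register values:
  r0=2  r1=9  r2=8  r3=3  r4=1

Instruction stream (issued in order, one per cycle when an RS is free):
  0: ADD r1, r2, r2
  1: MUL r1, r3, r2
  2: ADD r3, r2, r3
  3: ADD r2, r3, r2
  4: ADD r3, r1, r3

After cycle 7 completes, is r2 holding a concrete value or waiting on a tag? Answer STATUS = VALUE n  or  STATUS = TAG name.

STATUS = VALUE 19

c1: issue ADD r1<-Add1 | r0:2,r1:Add1,r2:8,r3:3,r4:1
c2: issue MUL r1<-Mul1 | r0:2,r1:Mul1,r2:8,r3:3,r4:1
c3: CDB Add1=16; issue ADD r3<-Add1 | r0:2,r1:Mul1,r2:8,r3:Add1,r4:1
c4: issue ADD r2<-Add2 | r0:2,r1:Mul1,r2:Add2,r3:Add1,r4:1
c5: CDB Add1=11; issue ADD r3<-Add1 | r0:2,r1:Mul1,r2:Add2,r3:Add1,r4:1
c6: CDB Mul1=24 | r0:2,r1:24,r2:Add2,r3:Add1,r4:1
c7: CDB Add2=19 | r0:2,r1:24,r2:19,r3:Add1,r4:1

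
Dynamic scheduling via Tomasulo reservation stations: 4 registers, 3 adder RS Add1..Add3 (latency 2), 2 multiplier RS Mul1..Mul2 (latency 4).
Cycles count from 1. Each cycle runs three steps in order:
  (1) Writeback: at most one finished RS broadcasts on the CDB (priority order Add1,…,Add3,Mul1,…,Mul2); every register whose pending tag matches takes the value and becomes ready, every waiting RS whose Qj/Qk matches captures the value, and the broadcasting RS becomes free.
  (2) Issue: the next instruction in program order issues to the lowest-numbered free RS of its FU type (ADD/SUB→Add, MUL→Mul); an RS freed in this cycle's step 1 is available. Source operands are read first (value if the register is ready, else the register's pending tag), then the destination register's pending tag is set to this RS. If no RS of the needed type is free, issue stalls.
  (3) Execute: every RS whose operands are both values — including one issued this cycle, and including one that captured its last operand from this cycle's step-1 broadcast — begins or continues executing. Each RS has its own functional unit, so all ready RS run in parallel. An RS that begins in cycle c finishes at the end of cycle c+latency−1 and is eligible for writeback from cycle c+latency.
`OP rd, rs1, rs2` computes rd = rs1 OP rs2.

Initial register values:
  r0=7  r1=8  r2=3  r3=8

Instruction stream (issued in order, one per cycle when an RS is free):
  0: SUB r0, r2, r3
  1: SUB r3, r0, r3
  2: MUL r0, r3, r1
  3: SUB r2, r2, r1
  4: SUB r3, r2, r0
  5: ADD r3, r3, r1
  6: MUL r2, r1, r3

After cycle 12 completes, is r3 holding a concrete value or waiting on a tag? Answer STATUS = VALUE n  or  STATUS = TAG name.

cycle 1: issue SUB r0<-Add1 // r0:Add1,r1:8,r2:3,r3:8
cycle 2: issue SUB r3<-Add2 // r0:Add1,r1:8,r2:3,r3:Add2
cycle 3: CDB Add1=-5; issue MUL r0<-Mul1 // r0:Mul1,r1:8,r2:3,r3:Add2
cycle 4: issue SUB r2<-Add1 // r0:Mul1,r1:8,r2:Add1,r3:Add2
cycle 5: CDB Add2=-13; issue SUB r3<-Add2 // r0:Mul1,r1:8,r2:Add1,r3:Add2
cycle 6: CDB Add1=-5; issue ADD r3<-Add1 // r0:Mul1,r1:8,r2:-5,r3:Add1
cycle 7: issue MUL r2<-Mul2 // r0:Mul1,r1:8,r2:Mul2,r3:Add1
cycle 8: - // r0:Mul1,r1:8,r2:Mul2,r3:Add1
cycle 9: CDB Mul1=-104 // r0:-104,r1:8,r2:Mul2,r3:Add1
cycle 10: - // r0:-104,r1:8,r2:Mul2,r3:Add1
cycle 11: CDB Add2=99 // r0:-104,r1:8,r2:Mul2,r3:Add1
cycle 12: - // r0:-104,r1:8,r2:Mul2,r3:Add1

STATUS = TAG Add1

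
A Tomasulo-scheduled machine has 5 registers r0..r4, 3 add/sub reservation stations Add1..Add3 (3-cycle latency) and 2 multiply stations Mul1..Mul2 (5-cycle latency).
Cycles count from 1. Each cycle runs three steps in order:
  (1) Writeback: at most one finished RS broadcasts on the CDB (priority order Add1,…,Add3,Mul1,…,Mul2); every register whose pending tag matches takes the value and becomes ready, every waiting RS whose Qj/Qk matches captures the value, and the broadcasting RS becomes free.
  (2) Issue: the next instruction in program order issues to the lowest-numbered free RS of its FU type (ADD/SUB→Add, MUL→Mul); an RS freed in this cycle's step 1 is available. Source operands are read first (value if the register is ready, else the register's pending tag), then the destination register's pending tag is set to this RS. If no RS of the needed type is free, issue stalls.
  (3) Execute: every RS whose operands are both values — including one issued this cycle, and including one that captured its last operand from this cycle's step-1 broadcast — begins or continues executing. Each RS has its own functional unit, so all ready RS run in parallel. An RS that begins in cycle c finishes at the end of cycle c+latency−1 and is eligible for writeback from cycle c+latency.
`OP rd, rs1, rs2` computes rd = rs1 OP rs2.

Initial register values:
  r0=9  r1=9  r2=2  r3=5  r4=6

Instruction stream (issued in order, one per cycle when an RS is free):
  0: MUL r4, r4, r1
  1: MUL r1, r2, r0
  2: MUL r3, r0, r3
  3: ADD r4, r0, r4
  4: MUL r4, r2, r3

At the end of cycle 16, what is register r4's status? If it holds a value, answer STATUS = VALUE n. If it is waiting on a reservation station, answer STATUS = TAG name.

  c1: issue MUL r4<-Mul1  regs: r0:9,r1:9,r2:2,r3:5,r4:Mul1
  c2: issue MUL r1<-Mul2  regs: r0:9,r1:Mul2,r2:2,r3:5,r4:Mul1
  c3: stall  regs: r0:9,r1:Mul2,r2:2,r3:5,r4:Mul1
  c4: stall  regs: r0:9,r1:Mul2,r2:2,r3:5,r4:Mul1
  c5: stall  regs: r0:9,r1:Mul2,r2:2,r3:5,r4:Mul1
  c6: CDB Mul1=54; issue MUL r3<-Mul1  regs: r0:9,r1:Mul2,r2:2,r3:Mul1,r4:54
  c7: CDB Mul2=18; issue ADD r4<-Add1  regs: r0:9,r1:18,r2:2,r3:Mul1,r4:Add1
  c8: issue MUL r4<-Mul2  regs: r0:9,r1:18,r2:2,r3:Mul1,r4:Mul2
  c9: -  regs: r0:9,r1:18,r2:2,r3:Mul1,r4:Mul2
  c10: CDB Add1=63  regs: r0:9,r1:18,r2:2,r3:Mul1,r4:Mul2
  c11: CDB Mul1=45  regs: r0:9,r1:18,r2:2,r3:45,r4:Mul2
  c12: -  regs: r0:9,r1:18,r2:2,r3:45,r4:Mul2
  c13: -  regs: r0:9,r1:18,r2:2,r3:45,r4:Mul2
  c14: -  regs: r0:9,r1:18,r2:2,r3:45,r4:Mul2
  c15: -  regs: r0:9,r1:18,r2:2,r3:45,r4:Mul2
  c16: CDB Mul2=90  regs: r0:9,r1:18,r2:2,r3:45,r4:90

STATUS = VALUE 90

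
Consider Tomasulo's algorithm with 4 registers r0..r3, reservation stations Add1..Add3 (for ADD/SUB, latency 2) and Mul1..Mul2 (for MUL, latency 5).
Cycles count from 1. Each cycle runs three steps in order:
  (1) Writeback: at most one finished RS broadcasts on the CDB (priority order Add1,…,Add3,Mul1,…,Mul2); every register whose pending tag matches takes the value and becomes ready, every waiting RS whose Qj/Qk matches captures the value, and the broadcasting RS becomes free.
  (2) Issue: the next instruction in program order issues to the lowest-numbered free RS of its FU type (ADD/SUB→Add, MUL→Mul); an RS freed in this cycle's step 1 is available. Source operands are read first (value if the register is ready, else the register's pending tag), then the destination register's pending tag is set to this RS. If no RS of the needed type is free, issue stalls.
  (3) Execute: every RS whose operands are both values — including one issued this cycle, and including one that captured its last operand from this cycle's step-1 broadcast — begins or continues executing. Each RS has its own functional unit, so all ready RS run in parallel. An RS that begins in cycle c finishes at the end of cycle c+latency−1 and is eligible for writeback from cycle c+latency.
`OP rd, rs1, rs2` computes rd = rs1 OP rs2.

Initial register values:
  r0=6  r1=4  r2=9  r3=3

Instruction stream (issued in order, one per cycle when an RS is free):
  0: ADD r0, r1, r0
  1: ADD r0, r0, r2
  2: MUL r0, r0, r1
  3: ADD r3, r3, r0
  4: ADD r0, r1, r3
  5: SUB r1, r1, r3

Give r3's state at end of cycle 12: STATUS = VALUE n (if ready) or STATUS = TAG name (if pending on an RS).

STATUS = VALUE 79

  c1: issue ADD r0<-Add1  regs: r0:Add1,r1:4,r2:9,r3:3
  c2: issue ADD r0<-Add2  regs: r0:Add2,r1:4,r2:9,r3:3
  c3: CDB Add1=10; issue MUL r0<-Mul1  regs: r0:Mul1,r1:4,r2:9,r3:3
  c4: issue ADD r3<-Add1  regs: r0:Mul1,r1:4,r2:9,r3:Add1
  c5: CDB Add2=19; issue ADD r0<-Add2  regs: r0:Add2,r1:4,r2:9,r3:Add1
  c6: issue SUB r1<-Add3  regs: r0:Add2,r1:Add3,r2:9,r3:Add1
  c7: -  regs: r0:Add2,r1:Add3,r2:9,r3:Add1
  c8: -  regs: r0:Add2,r1:Add3,r2:9,r3:Add1
  c9: -  regs: r0:Add2,r1:Add3,r2:9,r3:Add1
  c10: CDB Mul1=76  regs: r0:Add2,r1:Add3,r2:9,r3:Add1
  c11: -  regs: r0:Add2,r1:Add3,r2:9,r3:Add1
  c12: CDB Add1=79  regs: r0:Add2,r1:Add3,r2:9,r3:79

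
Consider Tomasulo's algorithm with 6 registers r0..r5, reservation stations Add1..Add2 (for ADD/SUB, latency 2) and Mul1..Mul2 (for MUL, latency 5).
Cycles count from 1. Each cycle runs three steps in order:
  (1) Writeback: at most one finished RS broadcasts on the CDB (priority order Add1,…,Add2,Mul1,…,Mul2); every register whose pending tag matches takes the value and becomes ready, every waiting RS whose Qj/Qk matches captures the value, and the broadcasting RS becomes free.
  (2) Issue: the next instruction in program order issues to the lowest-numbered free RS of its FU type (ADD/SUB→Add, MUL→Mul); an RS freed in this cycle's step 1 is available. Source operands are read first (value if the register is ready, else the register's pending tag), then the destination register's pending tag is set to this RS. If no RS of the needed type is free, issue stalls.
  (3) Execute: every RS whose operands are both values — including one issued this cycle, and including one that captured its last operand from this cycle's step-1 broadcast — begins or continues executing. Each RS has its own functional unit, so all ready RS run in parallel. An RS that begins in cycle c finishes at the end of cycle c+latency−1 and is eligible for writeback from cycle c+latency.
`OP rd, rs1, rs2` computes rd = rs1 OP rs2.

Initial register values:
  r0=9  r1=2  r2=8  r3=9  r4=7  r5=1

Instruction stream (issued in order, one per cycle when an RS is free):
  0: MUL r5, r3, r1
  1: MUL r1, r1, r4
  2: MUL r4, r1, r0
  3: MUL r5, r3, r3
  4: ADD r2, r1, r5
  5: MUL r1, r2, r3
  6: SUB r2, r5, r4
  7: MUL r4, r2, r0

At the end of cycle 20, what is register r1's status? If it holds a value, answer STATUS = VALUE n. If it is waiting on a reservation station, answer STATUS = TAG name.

  c1: issue MUL r5<-Mul1  regs: r0:9,r1:2,r2:8,r3:9,r4:7,r5:Mul1
  c2: issue MUL r1<-Mul2  regs: r0:9,r1:Mul2,r2:8,r3:9,r4:7,r5:Mul1
  c3: stall  regs: r0:9,r1:Mul2,r2:8,r3:9,r4:7,r5:Mul1
  c4: stall  regs: r0:9,r1:Mul2,r2:8,r3:9,r4:7,r5:Mul1
  c5: stall  regs: r0:9,r1:Mul2,r2:8,r3:9,r4:7,r5:Mul1
  c6: CDB Mul1=18; issue MUL r4<-Mul1  regs: r0:9,r1:Mul2,r2:8,r3:9,r4:Mul1,r5:18
  c7: CDB Mul2=14; issue MUL r5<-Mul2  regs: r0:9,r1:14,r2:8,r3:9,r4:Mul1,r5:Mul2
  c8: issue ADD r2<-Add1  regs: r0:9,r1:14,r2:Add1,r3:9,r4:Mul1,r5:Mul2
  c9: stall  regs: r0:9,r1:14,r2:Add1,r3:9,r4:Mul1,r5:Mul2
  c10: stall  regs: r0:9,r1:14,r2:Add1,r3:9,r4:Mul1,r5:Mul2
  c11: stall  regs: r0:9,r1:14,r2:Add1,r3:9,r4:Mul1,r5:Mul2
  c12: CDB Mul1=126; issue MUL r1<-Mul1  regs: r0:9,r1:Mul1,r2:Add1,r3:9,r4:126,r5:Mul2
  c13: CDB Mul2=81; issue SUB r2<-Add2  regs: r0:9,r1:Mul1,r2:Add2,r3:9,r4:126,r5:81
  c14: issue MUL r4<-Mul2  regs: r0:9,r1:Mul1,r2:Add2,r3:9,r4:Mul2,r5:81
  c15: CDB Add1=95  regs: r0:9,r1:Mul1,r2:Add2,r3:9,r4:Mul2,r5:81
  c16: CDB Add2=-45  regs: r0:9,r1:Mul1,r2:-45,r3:9,r4:Mul2,r5:81
  c17: -  regs: r0:9,r1:Mul1,r2:-45,r3:9,r4:Mul2,r5:81
  c18: -  regs: r0:9,r1:Mul1,r2:-45,r3:9,r4:Mul2,r5:81
  c19: -  regs: r0:9,r1:Mul1,r2:-45,r3:9,r4:Mul2,r5:81
  c20: CDB Mul1=855  regs: r0:9,r1:855,r2:-45,r3:9,r4:Mul2,r5:81

STATUS = VALUE 855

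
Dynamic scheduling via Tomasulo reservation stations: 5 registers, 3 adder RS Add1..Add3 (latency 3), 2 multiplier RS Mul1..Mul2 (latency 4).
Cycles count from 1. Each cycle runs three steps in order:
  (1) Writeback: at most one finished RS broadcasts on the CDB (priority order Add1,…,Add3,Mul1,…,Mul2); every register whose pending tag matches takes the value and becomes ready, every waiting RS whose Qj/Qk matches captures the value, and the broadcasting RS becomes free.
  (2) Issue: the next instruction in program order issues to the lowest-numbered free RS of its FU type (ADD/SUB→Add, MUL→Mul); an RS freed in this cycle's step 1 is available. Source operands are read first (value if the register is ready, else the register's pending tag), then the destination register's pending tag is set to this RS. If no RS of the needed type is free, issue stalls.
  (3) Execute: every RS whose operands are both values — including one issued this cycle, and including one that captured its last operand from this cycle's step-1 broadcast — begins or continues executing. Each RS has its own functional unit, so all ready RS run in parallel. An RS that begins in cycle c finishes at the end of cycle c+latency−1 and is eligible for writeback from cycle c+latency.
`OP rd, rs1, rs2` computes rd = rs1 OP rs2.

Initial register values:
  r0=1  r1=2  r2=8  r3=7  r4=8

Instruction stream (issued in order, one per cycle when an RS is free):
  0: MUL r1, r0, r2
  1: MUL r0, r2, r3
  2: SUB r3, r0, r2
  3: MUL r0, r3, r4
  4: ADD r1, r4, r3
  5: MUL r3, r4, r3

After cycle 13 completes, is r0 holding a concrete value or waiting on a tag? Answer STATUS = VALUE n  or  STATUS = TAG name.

c1: issue MUL r1<-Mul1 | r0:1,r1:Mul1,r2:8,r3:7,r4:8
c2: issue MUL r0<-Mul2 | r0:Mul2,r1:Mul1,r2:8,r3:7,r4:8
c3: issue SUB r3<-Add1 | r0:Mul2,r1:Mul1,r2:8,r3:Add1,r4:8
c4: stall | r0:Mul2,r1:Mul1,r2:8,r3:Add1,r4:8
c5: CDB Mul1=8; issue MUL r0<-Mul1 | r0:Mul1,r1:8,r2:8,r3:Add1,r4:8
c6: CDB Mul2=56; issue ADD r1<-Add2 | r0:Mul1,r1:Add2,r2:8,r3:Add1,r4:8
c7: issue MUL r3<-Mul2 | r0:Mul1,r1:Add2,r2:8,r3:Mul2,r4:8
c8: - | r0:Mul1,r1:Add2,r2:8,r3:Mul2,r4:8
c9: CDB Add1=48 | r0:Mul1,r1:Add2,r2:8,r3:Mul2,r4:8
c10: - | r0:Mul1,r1:Add2,r2:8,r3:Mul2,r4:8
c11: - | r0:Mul1,r1:Add2,r2:8,r3:Mul2,r4:8
c12: CDB Add2=56 | r0:Mul1,r1:56,r2:8,r3:Mul2,r4:8
c13: CDB Mul1=384 | r0:384,r1:56,r2:8,r3:Mul2,r4:8

STATUS = VALUE 384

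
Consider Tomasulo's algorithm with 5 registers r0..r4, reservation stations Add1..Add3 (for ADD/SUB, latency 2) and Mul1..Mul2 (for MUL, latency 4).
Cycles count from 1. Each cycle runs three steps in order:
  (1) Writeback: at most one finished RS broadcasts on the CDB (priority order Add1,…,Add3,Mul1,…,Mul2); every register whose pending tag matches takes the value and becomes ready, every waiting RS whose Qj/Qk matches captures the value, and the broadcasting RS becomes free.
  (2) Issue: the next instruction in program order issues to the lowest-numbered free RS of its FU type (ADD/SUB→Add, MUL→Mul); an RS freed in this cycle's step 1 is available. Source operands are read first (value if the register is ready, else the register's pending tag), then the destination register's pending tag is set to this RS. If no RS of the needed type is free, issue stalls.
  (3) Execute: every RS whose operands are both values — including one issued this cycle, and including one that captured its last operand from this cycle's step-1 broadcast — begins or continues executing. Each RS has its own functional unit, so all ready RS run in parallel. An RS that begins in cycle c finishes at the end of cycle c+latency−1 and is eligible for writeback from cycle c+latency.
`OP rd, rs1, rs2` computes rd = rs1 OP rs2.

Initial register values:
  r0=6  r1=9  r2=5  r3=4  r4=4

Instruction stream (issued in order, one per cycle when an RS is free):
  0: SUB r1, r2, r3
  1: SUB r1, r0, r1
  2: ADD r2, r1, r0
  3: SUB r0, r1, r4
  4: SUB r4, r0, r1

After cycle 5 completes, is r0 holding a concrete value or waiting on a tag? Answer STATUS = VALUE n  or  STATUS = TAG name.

STATUS = TAG Add3

c1: issue SUB r1<-Add1 | r0:6,r1:Add1,r2:5,r3:4,r4:4
c2: issue SUB r1<-Add2 | r0:6,r1:Add2,r2:5,r3:4,r4:4
c3: CDB Add1=1; issue ADD r2<-Add1 | r0:6,r1:Add2,r2:Add1,r3:4,r4:4
c4: issue SUB r0<-Add3 | r0:Add3,r1:Add2,r2:Add1,r3:4,r4:4
c5: CDB Add2=5; issue SUB r4<-Add2 | r0:Add3,r1:5,r2:Add1,r3:4,r4:Add2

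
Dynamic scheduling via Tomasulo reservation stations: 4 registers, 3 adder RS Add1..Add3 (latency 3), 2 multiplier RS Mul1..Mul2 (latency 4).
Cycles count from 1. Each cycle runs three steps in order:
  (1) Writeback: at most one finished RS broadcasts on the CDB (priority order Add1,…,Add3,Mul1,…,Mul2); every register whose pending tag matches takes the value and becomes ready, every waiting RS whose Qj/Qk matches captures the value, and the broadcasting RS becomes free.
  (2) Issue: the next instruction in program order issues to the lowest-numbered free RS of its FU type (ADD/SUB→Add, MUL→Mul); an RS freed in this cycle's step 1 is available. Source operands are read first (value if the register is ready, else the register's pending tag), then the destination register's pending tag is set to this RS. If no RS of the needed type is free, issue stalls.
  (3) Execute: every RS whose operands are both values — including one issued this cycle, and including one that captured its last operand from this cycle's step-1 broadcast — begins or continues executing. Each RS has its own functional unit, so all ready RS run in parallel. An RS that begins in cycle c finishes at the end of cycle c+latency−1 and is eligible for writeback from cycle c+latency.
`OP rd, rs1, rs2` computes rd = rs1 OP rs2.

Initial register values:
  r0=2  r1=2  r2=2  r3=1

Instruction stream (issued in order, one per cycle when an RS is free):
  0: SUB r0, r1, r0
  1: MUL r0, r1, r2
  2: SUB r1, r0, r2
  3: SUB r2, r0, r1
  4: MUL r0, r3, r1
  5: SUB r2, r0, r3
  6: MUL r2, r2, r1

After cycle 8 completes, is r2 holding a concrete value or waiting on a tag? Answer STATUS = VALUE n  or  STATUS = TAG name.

STATUS = TAG Mul1

  c1: issue SUB r0<-Add1  regs: r0:Add1,r1:2,r2:2,r3:1
  c2: issue MUL r0<-Mul1  regs: r0:Mul1,r1:2,r2:2,r3:1
  c3: issue SUB r1<-Add2  regs: r0:Mul1,r1:Add2,r2:2,r3:1
  c4: CDB Add1=0; issue SUB r2<-Add1  regs: r0:Mul1,r1:Add2,r2:Add1,r3:1
  c5: issue MUL r0<-Mul2  regs: r0:Mul2,r1:Add2,r2:Add1,r3:1
  c6: CDB Mul1=4; issue SUB r2<-Add3  regs: r0:Mul2,r1:Add2,r2:Add3,r3:1
  c7: issue MUL r2<-Mul1  regs: r0:Mul2,r1:Add2,r2:Mul1,r3:1
  c8: -  regs: r0:Mul2,r1:Add2,r2:Mul1,r3:1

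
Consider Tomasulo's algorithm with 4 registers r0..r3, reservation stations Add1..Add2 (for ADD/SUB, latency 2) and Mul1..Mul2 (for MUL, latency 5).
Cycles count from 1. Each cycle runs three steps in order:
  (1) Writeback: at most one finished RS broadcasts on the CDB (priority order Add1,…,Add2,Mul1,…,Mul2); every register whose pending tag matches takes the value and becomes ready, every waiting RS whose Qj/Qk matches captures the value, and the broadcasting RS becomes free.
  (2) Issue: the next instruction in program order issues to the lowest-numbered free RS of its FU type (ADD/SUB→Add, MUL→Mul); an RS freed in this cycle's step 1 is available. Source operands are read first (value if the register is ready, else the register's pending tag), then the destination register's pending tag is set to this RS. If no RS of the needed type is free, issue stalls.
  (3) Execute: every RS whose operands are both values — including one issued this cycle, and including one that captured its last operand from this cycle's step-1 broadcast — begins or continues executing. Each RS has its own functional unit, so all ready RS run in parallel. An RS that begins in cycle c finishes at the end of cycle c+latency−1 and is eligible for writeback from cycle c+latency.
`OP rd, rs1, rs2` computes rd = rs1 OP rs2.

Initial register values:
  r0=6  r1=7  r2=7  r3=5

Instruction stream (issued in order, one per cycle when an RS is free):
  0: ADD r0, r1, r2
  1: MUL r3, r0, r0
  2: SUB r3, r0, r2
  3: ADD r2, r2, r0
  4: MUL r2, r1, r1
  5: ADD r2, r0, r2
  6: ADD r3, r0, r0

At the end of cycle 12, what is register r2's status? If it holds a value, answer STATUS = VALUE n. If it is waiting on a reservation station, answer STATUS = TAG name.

  c1: issue ADD r0<-Add1  regs: r0:Add1,r1:7,r2:7,r3:5
  c2: issue MUL r3<-Mul1  regs: r0:Add1,r1:7,r2:7,r3:Mul1
  c3: CDB Add1=14; issue SUB r3<-Add1  regs: r0:14,r1:7,r2:7,r3:Add1
  c4: issue ADD r2<-Add2  regs: r0:14,r1:7,r2:Add2,r3:Add1
  c5: CDB Add1=7; issue MUL r2<-Mul2  regs: r0:14,r1:7,r2:Mul2,r3:7
  c6: CDB Add2=21; issue ADD r2<-Add1  regs: r0:14,r1:7,r2:Add1,r3:7
  c7: issue ADD r3<-Add2  regs: r0:14,r1:7,r2:Add1,r3:Add2
  c8: CDB Mul1=196  regs: r0:14,r1:7,r2:Add1,r3:Add2
  c9: CDB Add2=28  regs: r0:14,r1:7,r2:Add1,r3:28
  c10: CDB Mul2=49  regs: r0:14,r1:7,r2:Add1,r3:28
  c11: -  regs: r0:14,r1:7,r2:Add1,r3:28
  c12: CDB Add1=63  regs: r0:14,r1:7,r2:63,r3:28

STATUS = VALUE 63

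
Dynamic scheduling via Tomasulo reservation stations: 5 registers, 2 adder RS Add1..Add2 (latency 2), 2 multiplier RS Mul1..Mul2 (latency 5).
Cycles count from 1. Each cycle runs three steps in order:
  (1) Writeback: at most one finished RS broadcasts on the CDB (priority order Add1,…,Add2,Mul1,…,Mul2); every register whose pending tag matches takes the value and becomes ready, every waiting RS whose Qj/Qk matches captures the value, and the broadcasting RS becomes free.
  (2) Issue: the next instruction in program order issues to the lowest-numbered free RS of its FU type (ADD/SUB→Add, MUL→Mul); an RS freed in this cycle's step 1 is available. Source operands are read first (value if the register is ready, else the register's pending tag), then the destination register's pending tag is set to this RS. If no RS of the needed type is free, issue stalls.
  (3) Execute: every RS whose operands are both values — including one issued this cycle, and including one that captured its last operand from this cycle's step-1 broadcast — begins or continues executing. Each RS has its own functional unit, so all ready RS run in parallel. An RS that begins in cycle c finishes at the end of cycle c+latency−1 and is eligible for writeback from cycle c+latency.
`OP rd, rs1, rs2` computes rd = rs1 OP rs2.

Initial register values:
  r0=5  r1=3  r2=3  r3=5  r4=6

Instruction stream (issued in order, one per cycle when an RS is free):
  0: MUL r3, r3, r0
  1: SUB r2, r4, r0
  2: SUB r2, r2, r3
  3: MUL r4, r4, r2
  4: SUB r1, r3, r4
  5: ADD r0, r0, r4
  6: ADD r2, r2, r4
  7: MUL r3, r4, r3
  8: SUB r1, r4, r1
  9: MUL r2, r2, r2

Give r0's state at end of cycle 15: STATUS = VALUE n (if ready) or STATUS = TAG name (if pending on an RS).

STATUS = TAG Add2

cycle 1: issue MUL r3<-Mul1 // r0:5,r1:3,r2:3,r3:Mul1,r4:6
cycle 2: issue SUB r2<-Add1 // r0:5,r1:3,r2:Add1,r3:Mul1,r4:6
cycle 3: issue SUB r2<-Add2 // r0:5,r1:3,r2:Add2,r3:Mul1,r4:6
cycle 4: CDB Add1=1; issue MUL r4<-Mul2 // r0:5,r1:3,r2:Add2,r3:Mul1,r4:Mul2
cycle 5: issue SUB r1<-Add1 // r0:5,r1:Add1,r2:Add2,r3:Mul1,r4:Mul2
cycle 6: CDB Mul1=25; stall // r0:5,r1:Add1,r2:Add2,r3:25,r4:Mul2
cycle 7: stall // r0:5,r1:Add1,r2:Add2,r3:25,r4:Mul2
cycle 8: CDB Add2=-24; issue ADD r0<-Add2 // r0:Add2,r1:Add1,r2:-24,r3:25,r4:Mul2
cycle 9: stall // r0:Add2,r1:Add1,r2:-24,r3:25,r4:Mul2
cycle 10: stall // r0:Add2,r1:Add1,r2:-24,r3:25,r4:Mul2
cycle 11: stall // r0:Add2,r1:Add1,r2:-24,r3:25,r4:Mul2
cycle 12: stall // r0:Add2,r1:Add1,r2:-24,r3:25,r4:Mul2
cycle 13: CDB Mul2=-144; stall // r0:Add2,r1:Add1,r2:-24,r3:25,r4:-144
cycle 14: stall // r0:Add2,r1:Add1,r2:-24,r3:25,r4:-144
cycle 15: CDB Add1=169; issue ADD r2<-Add1 // r0:Add2,r1:169,r2:Add1,r3:25,r4:-144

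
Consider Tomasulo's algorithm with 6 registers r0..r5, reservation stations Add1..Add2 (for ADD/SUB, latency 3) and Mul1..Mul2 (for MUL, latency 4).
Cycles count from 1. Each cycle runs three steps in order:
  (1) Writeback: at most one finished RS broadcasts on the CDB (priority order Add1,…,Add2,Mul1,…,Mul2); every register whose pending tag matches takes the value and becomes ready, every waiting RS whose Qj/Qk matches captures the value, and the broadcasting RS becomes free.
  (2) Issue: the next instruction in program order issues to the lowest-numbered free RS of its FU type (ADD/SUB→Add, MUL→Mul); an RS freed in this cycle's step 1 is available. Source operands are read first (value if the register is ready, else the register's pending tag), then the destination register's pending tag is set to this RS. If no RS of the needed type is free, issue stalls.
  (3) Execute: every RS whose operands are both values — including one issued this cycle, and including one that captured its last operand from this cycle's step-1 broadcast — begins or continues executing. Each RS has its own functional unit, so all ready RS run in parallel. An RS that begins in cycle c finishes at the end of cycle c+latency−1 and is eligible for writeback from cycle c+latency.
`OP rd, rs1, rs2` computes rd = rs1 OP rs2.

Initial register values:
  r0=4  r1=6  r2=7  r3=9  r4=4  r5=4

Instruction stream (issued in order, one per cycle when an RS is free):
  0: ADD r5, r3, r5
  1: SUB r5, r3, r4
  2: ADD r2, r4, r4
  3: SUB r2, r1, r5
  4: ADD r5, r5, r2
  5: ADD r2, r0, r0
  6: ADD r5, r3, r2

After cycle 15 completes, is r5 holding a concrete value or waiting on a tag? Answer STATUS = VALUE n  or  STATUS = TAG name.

STATUS = VALUE 17

  c1: issue ADD r5<-Add1  regs: r0:4,r1:6,r2:7,r3:9,r4:4,r5:Add1
  c2: issue SUB r5<-Add2  regs: r0:4,r1:6,r2:7,r3:9,r4:4,r5:Add2
  c3: stall  regs: r0:4,r1:6,r2:7,r3:9,r4:4,r5:Add2
  c4: CDB Add1=13; issue ADD r2<-Add1  regs: r0:4,r1:6,r2:Add1,r3:9,r4:4,r5:Add2
  c5: CDB Add2=5; issue SUB r2<-Add2  regs: r0:4,r1:6,r2:Add2,r3:9,r4:4,r5:5
  c6: stall  regs: r0:4,r1:6,r2:Add2,r3:9,r4:4,r5:5
  c7: CDB Add1=8; issue ADD r5<-Add1  regs: r0:4,r1:6,r2:Add2,r3:9,r4:4,r5:Add1
  c8: CDB Add2=1; issue ADD r2<-Add2  regs: r0:4,r1:6,r2:Add2,r3:9,r4:4,r5:Add1
  c9: stall  regs: r0:4,r1:6,r2:Add2,r3:9,r4:4,r5:Add1
  c10: stall  regs: r0:4,r1:6,r2:Add2,r3:9,r4:4,r5:Add1
  c11: CDB Add1=6; issue ADD r5<-Add1  regs: r0:4,r1:6,r2:Add2,r3:9,r4:4,r5:Add1
  c12: CDB Add2=8  regs: r0:4,r1:6,r2:8,r3:9,r4:4,r5:Add1
  c13: -  regs: r0:4,r1:6,r2:8,r3:9,r4:4,r5:Add1
  c14: -  regs: r0:4,r1:6,r2:8,r3:9,r4:4,r5:Add1
  c15: CDB Add1=17  regs: r0:4,r1:6,r2:8,r3:9,r4:4,r5:17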